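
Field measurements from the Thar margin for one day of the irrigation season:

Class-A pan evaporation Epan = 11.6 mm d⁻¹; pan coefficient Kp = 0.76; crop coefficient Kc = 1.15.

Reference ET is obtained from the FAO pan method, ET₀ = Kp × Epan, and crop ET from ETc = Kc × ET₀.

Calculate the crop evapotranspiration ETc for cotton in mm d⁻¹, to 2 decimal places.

ET₀ = 0.76 × 11.6 = 8.8160 mm/d
ETc = Kc × ET₀ = 1.15 × 8.8160 = 10.1384 mm/d

10.14 mm d⁻¹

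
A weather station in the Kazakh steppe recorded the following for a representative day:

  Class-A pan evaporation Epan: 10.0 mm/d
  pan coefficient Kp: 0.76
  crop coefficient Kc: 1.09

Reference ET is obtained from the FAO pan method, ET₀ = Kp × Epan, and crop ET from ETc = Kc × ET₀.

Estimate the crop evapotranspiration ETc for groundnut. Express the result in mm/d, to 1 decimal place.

ET₀ = 0.76 × 10.0 = 7.6000 mm/d
ETc = Kc × ET₀ = 1.09 × 7.6000 = 8.2840 mm/d

8.3 mm/d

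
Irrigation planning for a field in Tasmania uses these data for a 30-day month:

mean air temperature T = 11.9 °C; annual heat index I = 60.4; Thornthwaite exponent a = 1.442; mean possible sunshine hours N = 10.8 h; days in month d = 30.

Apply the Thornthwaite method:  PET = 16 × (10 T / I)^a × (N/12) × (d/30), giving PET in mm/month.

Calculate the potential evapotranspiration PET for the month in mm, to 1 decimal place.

38.3 mm

10T/I = 10 × 11.9 / 60.4 = 1.9702
(10T/I)^a = 1.9702^1.442 = 2.6588
Uncorrected PET = 16 × 2.6588 = 42.541 mm
Correction = (N/12)(d/30) = (10.8/12)(30/30) = 0.9000
PET = 42.541 × 0.9000 = 38.287 mm/month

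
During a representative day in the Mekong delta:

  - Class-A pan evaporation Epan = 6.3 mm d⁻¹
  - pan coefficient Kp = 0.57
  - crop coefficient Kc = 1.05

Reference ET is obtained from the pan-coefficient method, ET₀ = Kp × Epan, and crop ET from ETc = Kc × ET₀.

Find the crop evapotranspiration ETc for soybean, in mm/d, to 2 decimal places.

ET₀ = 0.57 × 6.3 = 3.5910 mm/d
ETc = Kc × ET₀ = 1.05 × 3.5910 = 3.7706 mm/d

3.77 mm/d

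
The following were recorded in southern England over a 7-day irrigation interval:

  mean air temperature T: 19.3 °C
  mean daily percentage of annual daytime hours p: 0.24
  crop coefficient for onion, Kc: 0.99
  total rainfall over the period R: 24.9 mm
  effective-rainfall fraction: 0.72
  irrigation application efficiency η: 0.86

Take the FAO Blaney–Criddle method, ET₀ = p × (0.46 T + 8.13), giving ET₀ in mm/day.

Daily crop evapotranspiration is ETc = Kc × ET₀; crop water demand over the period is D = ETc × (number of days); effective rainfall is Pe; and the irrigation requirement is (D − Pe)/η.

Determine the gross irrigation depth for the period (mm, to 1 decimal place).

ET₀ = 0.24 × (0.46 × 19.3 + 8.13) = 0.24 × 17.008 = 4.0819 mm/d
ETc = Kc × ET₀ = 0.99 × 4.0819 = 4.0411 mm/d
Crop demand D = ETc × 7 d = 4.0411 × 7 = 28.288 mm
Pe = 0.72 × 24.9 = 17.928 mm
D − Pe = 28.288 − 17.928 = 10.360 mm
Gross irrigation = 10.360 / 0.86 = 12.047 mm

12.0 mm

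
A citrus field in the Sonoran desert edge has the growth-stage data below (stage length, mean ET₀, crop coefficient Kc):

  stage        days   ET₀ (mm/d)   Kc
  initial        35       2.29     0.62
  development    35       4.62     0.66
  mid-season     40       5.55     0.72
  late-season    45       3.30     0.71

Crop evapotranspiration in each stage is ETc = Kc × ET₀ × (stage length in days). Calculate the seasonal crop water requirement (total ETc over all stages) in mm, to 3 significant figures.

initial: 0.62 × 2.29 × 35 = 49.69 mm
development: 0.66 × 4.62 × 35 = 106.72 mm
mid-season: 0.72 × 5.55 × 40 = 159.84 mm
late-season: 0.71 × 3.30 × 45 = 105.44 mm
Seasonal total = 421.69 mm

422 mm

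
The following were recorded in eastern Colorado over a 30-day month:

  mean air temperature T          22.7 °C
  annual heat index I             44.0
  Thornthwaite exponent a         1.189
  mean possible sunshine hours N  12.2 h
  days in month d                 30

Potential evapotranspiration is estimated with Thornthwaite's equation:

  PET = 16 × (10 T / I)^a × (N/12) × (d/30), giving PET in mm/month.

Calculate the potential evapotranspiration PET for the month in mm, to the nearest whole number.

10T/I = 10 × 22.7 / 44.0 = 5.1591
(10T/I)^a = 5.1591^1.189 = 7.0348
Uncorrected PET = 16 × 7.0348 = 112.557 mm
Correction = (N/12)(d/30) = (12.2/12)(30/30) = 1.0167
PET = 112.557 × 1.0167 = 114.437 mm/month

114 mm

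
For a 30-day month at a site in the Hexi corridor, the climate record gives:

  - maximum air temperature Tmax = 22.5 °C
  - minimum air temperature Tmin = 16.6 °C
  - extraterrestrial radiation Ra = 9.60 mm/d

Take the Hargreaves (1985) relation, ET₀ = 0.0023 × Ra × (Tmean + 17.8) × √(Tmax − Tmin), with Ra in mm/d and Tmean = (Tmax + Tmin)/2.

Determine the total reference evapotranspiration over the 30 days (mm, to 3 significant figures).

60.1 mm

Tmean = (22.5 + 16.6)/2 = 19.55 °C
ET₀ = 0.0023 × 9.60 × (19.55 + 17.8) × √5.9 = 0.0023 × 9.60 × 37.35 × 2.4290 = 2.0032 mm/d
Over 30 days: 2.0032 × 30 = 60.096 mm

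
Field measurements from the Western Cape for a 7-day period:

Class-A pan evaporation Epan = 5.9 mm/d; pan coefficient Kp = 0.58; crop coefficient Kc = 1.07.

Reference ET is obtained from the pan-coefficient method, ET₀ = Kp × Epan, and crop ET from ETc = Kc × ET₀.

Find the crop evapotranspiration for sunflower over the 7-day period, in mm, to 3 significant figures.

ET₀ = 0.58 × 5.9 = 3.4220 mm/d
ETc = Kc × ET₀ = 1.07 × 3.4220 = 3.6615 mm/d
Over 7 days: 3.6615 × 7 = 25.631 mm

25.6 mm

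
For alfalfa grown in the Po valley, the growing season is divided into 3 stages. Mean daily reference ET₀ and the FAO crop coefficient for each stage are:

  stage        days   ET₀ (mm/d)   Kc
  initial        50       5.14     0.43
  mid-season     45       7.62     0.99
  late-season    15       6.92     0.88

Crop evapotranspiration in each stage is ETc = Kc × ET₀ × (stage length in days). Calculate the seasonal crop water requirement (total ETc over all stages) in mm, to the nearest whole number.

541 mm

initial: 0.43 × 5.14 × 50 = 110.51 mm
mid-season: 0.99 × 7.62 × 45 = 339.47 mm
late-season: 0.88 × 6.92 × 15 = 91.34 mm
Seasonal total = 541.32 mm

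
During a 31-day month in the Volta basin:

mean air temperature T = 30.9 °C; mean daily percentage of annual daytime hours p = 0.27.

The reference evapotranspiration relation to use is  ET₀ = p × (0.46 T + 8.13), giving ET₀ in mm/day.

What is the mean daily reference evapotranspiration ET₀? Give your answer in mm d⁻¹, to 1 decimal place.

ET₀ = 0.27 × (0.46 × 30.9 + 8.13) = 0.27 × 22.344 = 6.0329 mm/d

6.0 mm d⁻¹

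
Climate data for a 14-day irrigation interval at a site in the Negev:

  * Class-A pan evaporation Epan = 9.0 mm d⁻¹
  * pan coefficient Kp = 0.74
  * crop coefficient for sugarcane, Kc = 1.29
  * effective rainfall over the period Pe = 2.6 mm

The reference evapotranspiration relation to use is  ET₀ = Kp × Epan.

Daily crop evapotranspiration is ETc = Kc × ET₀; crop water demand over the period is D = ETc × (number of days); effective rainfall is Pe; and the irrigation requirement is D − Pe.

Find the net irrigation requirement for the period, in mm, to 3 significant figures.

ET₀ = 0.74 × 9.0 = 6.6600 mm/d
ETc = Kc × ET₀ = 1.29 × 6.6600 = 8.5914 mm/d
Crop demand D = ETc × 14 d = 8.5914 × 14 = 120.280 mm
D − Pe = 120.280 − 2.6 = 117.680 mm

118 mm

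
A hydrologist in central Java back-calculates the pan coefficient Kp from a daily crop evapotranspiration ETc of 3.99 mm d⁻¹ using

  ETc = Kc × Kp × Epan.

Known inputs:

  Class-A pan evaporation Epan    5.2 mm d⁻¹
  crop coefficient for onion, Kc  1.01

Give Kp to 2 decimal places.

0.76

ETc = Kc × Kp × Epan  ⇒  Kp = ETc / (Kc × Epan)
Kp = 3.99 / (1.01 × 5.2) = 3.99 / 5.252 = 0.7597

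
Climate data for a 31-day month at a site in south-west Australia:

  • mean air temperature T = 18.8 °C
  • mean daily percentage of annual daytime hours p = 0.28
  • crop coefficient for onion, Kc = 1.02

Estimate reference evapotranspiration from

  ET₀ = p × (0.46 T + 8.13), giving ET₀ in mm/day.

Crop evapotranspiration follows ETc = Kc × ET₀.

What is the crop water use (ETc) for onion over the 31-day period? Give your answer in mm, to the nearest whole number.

ET₀ = 0.28 × (0.46 × 18.8 + 8.13) = 0.28 × 16.778 = 4.6978 mm/d
ETc = Kc × ET₀ = 1.02 × 4.6978 = 4.7918 mm/d
Over 31 days: 4.7918 × 31 = 148.546 mm

149 mm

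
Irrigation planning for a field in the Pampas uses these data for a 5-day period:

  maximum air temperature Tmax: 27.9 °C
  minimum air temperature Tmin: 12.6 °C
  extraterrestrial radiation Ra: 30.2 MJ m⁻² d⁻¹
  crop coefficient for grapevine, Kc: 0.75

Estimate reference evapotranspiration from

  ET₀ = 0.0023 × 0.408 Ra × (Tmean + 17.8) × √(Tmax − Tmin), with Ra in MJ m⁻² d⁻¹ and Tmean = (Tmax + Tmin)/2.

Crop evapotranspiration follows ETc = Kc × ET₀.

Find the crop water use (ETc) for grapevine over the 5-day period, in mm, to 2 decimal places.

15.82 mm

Tmean = (27.9 + 12.6)/2 = 20.25 °C
0.408 Ra = 0.408 × 30.2 = 12.3216 mm/d equivalent
ET₀ = 0.0023 × 12.3216 × (20.25 + 17.8) × √15.3 = 0.0023 × 12.3216 × 38.05 × 3.9115 = 4.2179 mm/d
ETc = Kc × ET₀ = 0.75 × 4.2179 = 3.1634 mm/d
Over 5 days: 3.1634 × 5 = 15.817 mm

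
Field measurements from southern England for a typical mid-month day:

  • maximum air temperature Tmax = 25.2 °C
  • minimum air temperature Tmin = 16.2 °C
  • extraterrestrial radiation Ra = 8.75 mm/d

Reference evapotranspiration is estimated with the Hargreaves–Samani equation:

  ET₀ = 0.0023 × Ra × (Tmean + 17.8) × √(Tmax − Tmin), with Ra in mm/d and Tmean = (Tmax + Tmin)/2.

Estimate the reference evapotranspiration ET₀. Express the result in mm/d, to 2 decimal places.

Tmean = (25.2 + 16.2)/2 = 20.70 °C
ET₀ = 0.0023 × 8.75 × (20.70 + 17.8) × √9.0 = 0.0023 × 8.75 × 38.50 × 3.0000 = 2.3244 mm/d

2.32 mm/d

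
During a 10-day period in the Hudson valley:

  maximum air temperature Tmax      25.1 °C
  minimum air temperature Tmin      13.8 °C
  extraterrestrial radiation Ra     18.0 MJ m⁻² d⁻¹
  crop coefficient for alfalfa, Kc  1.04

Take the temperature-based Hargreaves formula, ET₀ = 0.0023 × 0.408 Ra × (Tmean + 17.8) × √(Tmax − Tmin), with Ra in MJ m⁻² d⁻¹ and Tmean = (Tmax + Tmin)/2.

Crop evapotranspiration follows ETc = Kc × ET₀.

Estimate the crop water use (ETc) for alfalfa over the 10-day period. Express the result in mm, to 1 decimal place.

Tmean = (25.1 + 13.8)/2 = 19.45 °C
0.408 Ra = 0.408 × 18.0 = 7.3440 mm/d equivalent
ET₀ = 0.0023 × 7.3440 × (19.45 + 17.8) × √11.3 = 0.0023 × 7.3440 × 37.25 × 3.3615 = 2.1150 mm/d
ETc = Kc × ET₀ = 1.04 × 2.1150 = 2.1996 mm/d
Over 10 days: 2.1996 × 10 = 21.996 mm

22.0 mm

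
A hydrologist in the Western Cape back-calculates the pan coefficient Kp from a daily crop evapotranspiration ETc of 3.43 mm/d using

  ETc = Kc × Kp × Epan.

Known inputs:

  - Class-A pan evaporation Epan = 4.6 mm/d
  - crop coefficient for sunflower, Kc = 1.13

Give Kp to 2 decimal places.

0.66

ETc = Kc × Kp × Epan  ⇒  Kp = ETc / (Kc × Epan)
Kp = 3.43 / (1.13 × 4.6) = 3.43 / 5.198 = 0.6599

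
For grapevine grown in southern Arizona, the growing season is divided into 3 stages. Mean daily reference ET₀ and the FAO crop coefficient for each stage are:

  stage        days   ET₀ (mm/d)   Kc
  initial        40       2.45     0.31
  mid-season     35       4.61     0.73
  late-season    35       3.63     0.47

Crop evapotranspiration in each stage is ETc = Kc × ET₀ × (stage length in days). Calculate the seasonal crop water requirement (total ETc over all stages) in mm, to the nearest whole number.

208 mm

initial: 0.31 × 2.45 × 40 = 30.38 mm
mid-season: 0.73 × 4.61 × 35 = 117.79 mm
late-season: 0.47 × 3.63 × 35 = 59.71 mm
Seasonal total = 207.88 mm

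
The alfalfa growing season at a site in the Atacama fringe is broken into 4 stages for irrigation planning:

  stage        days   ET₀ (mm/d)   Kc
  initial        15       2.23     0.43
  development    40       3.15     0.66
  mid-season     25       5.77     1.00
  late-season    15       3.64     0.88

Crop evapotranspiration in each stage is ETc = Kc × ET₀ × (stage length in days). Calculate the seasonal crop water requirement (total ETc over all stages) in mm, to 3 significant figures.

290 mm

initial: 0.43 × 2.23 × 15 = 14.38 mm
development: 0.66 × 3.15 × 40 = 83.16 mm
mid-season: 1.00 × 5.77 × 25 = 144.25 mm
late-season: 0.88 × 3.64 × 15 = 48.05 mm
Seasonal total = 289.84 mm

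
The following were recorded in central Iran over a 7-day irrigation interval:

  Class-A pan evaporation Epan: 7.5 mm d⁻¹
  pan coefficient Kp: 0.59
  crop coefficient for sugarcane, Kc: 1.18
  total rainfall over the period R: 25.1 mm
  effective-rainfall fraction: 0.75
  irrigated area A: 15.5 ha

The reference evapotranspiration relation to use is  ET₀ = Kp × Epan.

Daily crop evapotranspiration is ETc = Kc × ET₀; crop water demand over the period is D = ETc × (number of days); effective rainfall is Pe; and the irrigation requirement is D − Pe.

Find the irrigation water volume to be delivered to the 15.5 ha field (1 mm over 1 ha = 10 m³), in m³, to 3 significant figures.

ET₀ = 0.59 × 7.5 = 4.4250 mm/d
ETc = Kc × ET₀ = 1.18 × 4.4250 = 5.2215 mm/d
Crop demand D = ETc × 7 d = 5.2215 × 7 = 36.551 mm
Pe = 0.75 × 25.1 = 18.825 mm
D − Pe = 36.551 − 18.825 = 17.726 mm
Volume = 17.726 mm × 15.5 ha × 10 = 2747.5 m³

2750 m³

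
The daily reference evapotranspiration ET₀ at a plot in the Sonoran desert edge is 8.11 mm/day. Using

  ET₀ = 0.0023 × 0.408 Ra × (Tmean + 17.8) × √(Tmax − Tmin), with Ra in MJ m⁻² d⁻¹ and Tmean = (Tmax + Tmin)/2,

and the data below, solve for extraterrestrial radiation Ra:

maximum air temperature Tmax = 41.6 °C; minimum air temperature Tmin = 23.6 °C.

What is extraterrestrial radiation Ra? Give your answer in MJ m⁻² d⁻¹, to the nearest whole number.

40 MJ m⁻² d⁻¹

Tmean = (41.6+23.6)/2 = 32.60 °C; ΔT = 18.0
Ra = ET₀ / [0.0023 × 0.408 × (Tmean+17.8) × √ΔT]
   = 8.11 / (0.0023 × 0.408 × 50.40 × 4.2426) = 40.418 MJ m⁻² d⁻¹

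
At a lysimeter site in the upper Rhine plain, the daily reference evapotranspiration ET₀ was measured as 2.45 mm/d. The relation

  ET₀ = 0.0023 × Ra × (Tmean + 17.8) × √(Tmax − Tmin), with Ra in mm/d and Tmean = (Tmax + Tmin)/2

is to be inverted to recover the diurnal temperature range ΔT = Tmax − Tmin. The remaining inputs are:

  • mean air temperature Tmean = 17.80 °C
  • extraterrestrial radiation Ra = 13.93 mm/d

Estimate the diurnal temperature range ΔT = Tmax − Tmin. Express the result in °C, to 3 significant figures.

4.61 °C

√ΔT = ET₀ / [0.0023 × Ra × (Tmean+17.8)] = 2.45 / (0.0023 × 13.93 × 35.60) = 2.1480
ΔT = 2.1480² = 4.614 °C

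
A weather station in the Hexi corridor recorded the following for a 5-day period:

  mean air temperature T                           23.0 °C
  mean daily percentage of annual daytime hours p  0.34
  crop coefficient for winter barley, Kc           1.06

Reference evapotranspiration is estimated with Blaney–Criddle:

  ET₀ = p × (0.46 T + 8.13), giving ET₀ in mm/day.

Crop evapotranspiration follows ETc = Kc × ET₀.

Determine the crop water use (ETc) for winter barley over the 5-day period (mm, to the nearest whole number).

34 mm

ET₀ = 0.34 × (0.46 × 23.0 + 8.13) = 0.34 × 18.710 = 6.3614 mm/d
ETc = Kc × ET₀ = 1.06 × 6.3614 = 6.7431 mm/d
Over 5 days: 6.7431 × 5 = 33.716 mm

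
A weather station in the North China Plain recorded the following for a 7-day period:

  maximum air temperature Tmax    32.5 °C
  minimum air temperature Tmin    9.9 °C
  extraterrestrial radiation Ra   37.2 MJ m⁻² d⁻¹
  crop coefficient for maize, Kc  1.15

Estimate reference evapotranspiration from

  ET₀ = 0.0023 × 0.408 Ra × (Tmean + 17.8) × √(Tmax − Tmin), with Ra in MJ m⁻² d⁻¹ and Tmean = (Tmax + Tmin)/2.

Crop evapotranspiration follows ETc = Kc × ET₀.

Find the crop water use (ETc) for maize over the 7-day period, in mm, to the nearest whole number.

52 mm

Tmean = (32.5 + 9.9)/2 = 21.20 °C
0.408 Ra = 0.408 × 37.2 = 15.1776 mm/d equivalent
ET₀ = 0.0023 × 15.1776 × (21.20 + 17.8) × √22.6 = 0.0023 × 15.1776 × 39.00 × 4.7539 = 6.4721 mm/d
ETc = Kc × ET₀ = 1.15 × 6.4721 = 7.4429 mm/d
Over 7 days: 7.4429 × 7 = 52.100 mm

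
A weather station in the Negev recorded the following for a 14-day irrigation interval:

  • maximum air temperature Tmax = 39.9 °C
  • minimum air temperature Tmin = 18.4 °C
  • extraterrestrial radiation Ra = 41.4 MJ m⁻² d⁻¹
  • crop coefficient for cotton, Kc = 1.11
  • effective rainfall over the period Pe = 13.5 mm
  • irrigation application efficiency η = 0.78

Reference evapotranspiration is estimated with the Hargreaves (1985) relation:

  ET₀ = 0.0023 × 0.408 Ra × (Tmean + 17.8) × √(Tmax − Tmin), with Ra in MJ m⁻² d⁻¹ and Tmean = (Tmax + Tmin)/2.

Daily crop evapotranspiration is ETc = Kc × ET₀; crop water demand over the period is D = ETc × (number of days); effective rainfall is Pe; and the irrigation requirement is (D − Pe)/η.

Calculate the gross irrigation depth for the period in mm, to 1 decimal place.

151.2 mm

Tmean = (39.9 + 18.4)/2 = 29.15 °C
0.408 Ra = 0.408 × 41.4 = 16.8912 mm/d equivalent
ET₀ = 0.0023 × 16.8912 × (29.15 + 17.8) × √21.5 = 0.0023 × 16.8912 × 46.95 × 4.6368 = 8.4575 mm/d
ETc = Kc × ET₀ = 1.11 × 8.4575 = 9.3878 mm/d
Crop demand D = ETc × 14 d = 9.3878 × 14 = 131.429 mm
D − Pe = 131.429 − 13.5 = 117.929 mm
Gross irrigation = 117.929 / 0.78 = 151.191 mm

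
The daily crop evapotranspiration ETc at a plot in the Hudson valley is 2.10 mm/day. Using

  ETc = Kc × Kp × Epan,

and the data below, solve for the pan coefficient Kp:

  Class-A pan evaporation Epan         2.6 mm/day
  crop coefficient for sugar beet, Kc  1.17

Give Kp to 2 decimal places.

ETc = Kc × Kp × Epan  ⇒  Kp = ETc / (Kc × Epan)
Kp = 2.10 / (1.17 × 2.6) = 2.10 / 3.042 = 0.6903

0.69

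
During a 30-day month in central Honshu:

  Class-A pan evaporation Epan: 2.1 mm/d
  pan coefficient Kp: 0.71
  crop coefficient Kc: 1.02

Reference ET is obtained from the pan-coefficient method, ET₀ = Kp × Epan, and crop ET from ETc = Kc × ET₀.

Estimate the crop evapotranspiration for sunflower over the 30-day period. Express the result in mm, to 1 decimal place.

45.6 mm

ET₀ = 0.71 × 2.1 = 1.4910 mm/d
ETc = Kc × ET₀ = 1.02 × 1.4910 = 1.5208 mm/d
Over 30 days: 1.5208 × 30 = 45.624 mm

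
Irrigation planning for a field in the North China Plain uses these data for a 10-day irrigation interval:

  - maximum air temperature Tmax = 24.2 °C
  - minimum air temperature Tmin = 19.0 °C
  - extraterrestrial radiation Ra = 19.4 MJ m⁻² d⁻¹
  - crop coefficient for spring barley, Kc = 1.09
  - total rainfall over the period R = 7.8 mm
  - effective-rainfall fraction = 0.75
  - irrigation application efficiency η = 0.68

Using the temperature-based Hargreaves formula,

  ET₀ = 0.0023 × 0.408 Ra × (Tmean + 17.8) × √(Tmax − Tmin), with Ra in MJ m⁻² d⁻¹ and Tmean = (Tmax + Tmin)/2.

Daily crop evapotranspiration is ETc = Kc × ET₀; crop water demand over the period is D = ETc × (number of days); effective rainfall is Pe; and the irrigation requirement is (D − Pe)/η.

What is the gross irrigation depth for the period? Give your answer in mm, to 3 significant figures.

17.6 mm

Tmean = (24.2 + 19.0)/2 = 21.60 °C
0.408 Ra = 0.408 × 19.4 = 7.9152 mm/d equivalent
ET₀ = 0.0023 × 7.9152 × (21.60 + 17.8) × √5.2 = 0.0023 × 7.9152 × 39.40 × 2.2804 = 1.6357 mm/d
ETc = Kc × ET₀ = 1.09 × 1.6357 = 1.7829 mm/d
Crop demand D = ETc × 10 d = 1.7829 × 10 = 17.829 mm
Pe = 0.75 × 7.8 = 5.850 mm
D − Pe = 17.829 − 5.850 = 11.979 mm
Gross irrigation = 11.979 / 0.68 = 17.616 mm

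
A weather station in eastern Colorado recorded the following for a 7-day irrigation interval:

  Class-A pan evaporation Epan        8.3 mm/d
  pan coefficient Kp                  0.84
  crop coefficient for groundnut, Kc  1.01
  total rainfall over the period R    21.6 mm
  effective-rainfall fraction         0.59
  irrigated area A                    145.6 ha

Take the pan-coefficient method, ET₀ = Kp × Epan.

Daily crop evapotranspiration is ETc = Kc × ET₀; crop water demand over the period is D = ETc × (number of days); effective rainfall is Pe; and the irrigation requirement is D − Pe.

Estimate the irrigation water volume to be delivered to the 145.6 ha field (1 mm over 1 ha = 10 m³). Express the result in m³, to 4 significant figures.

53210 m³

ET₀ = 0.84 × 8.3 = 6.9720 mm/d
ETc = Kc × ET₀ = 1.01 × 6.9720 = 7.0417 mm/d
Crop demand D = ETc × 7 d = 7.0417 × 7 = 49.292 mm
Pe = 0.59 × 21.6 = 12.744 mm
D − Pe = 49.292 − 12.744 = 36.548 mm
Volume = 36.548 mm × 145.6 ha × 10 = 53213.9 m³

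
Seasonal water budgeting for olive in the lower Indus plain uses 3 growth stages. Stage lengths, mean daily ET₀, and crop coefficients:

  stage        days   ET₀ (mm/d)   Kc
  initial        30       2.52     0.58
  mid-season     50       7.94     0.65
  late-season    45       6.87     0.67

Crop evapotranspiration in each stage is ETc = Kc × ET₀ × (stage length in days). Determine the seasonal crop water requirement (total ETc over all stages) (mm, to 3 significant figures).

initial: 0.58 × 2.52 × 30 = 43.85 mm
mid-season: 0.65 × 7.94 × 50 = 258.05 mm
late-season: 0.67 × 6.87 × 45 = 207.13 mm
Seasonal total = 509.03 mm

509 mm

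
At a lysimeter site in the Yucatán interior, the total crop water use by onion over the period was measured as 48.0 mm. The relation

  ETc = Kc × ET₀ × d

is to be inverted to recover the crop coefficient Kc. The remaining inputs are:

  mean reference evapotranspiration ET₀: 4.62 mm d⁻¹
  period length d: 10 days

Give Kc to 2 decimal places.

1.04

ETc = Kc × ET₀ × d  ⇒  Kc = ETc / (ET₀ × d)
Kc = 48.0 / (4.62 × 10) = 48.0 / 46.20 = 1.0390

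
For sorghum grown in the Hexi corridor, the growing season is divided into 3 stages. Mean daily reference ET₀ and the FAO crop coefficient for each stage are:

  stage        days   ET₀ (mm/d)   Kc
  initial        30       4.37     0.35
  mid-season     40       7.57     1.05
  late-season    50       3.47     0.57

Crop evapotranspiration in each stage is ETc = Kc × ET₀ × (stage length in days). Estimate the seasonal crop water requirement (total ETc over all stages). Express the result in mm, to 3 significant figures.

463 mm

initial: 0.35 × 4.37 × 30 = 45.89 mm
mid-season: 1.05 × 7.57 × 40 = 317.94 mm
late-season: 0.57 × 3.47 × 50 = 98.90 mm
Seasonal total = 462.73 mm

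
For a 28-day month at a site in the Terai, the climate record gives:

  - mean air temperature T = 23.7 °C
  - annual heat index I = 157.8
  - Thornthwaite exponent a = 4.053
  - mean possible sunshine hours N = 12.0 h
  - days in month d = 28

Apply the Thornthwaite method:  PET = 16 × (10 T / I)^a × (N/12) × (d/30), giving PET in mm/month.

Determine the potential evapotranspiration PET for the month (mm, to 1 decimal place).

10T/I = 10 × 23.7 / 157.8 = 1.5019
(10T/I)^a = 1.5019^4.053 = 5.1991
Uncorrected PET = 16 × 5.1991 = 83.186 mm
Correction = (N/12)(d/30) = (12.0/12)(28/30) = 0.9333
PET = 83.186 × 0.9333 = 77.637 mm/month

77.6 mm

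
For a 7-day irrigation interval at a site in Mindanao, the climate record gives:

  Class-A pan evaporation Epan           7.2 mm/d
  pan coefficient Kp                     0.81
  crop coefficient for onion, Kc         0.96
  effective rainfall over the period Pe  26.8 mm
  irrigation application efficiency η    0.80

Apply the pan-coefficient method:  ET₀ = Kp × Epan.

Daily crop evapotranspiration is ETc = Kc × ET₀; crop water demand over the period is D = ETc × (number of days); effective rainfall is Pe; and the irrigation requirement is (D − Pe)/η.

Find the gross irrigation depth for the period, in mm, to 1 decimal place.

ET₀ = 0.81 × 7.2 = 5.8320 mm/d
ETc = Kc × ET₀ = 0.96 × 5.8320 = 5.5987 mm/d
Crop demand D = ETc × 7 d = 5.5987 × 7 = 39.191 mm
D − Pe = 39.191 − 26.8 = 12.391 mm
Gross irrigation = 12.391 / 0.80 = 15.489 mm

15.5 mm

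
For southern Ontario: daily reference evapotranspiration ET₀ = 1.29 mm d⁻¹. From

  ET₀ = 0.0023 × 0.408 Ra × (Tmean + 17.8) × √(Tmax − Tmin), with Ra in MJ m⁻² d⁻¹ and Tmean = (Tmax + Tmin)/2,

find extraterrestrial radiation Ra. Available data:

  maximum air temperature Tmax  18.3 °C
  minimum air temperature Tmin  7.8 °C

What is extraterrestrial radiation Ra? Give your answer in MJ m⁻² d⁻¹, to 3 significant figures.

Tmean = (18.3+7.8)/2 = 13.05 °C; ΔT = 10.5
Ra = ET₀ / [0.0023 × 0.408 × (Tmean+17.8) × √ΔT]
   = 1.29 / (0.0023 × 0.408 × 30.85 × 3.2404) = 13.751 MJ m⁻² d⁻¹

13.8 MJ m⁻² d⁻¹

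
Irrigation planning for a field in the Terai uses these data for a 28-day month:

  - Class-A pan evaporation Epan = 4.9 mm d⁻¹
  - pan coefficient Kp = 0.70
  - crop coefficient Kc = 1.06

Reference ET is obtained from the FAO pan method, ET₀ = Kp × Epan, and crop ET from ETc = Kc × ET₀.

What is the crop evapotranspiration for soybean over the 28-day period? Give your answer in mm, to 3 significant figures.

ET₀ = 0.70 × 4.9 = 3.4300 mm/d
ETc = Kc × ET₀ = 1.06 × 3.4300 = 3.6358 mm/d
Over 28 days: 3.6358 × 28 = 101.802 mm

102 mm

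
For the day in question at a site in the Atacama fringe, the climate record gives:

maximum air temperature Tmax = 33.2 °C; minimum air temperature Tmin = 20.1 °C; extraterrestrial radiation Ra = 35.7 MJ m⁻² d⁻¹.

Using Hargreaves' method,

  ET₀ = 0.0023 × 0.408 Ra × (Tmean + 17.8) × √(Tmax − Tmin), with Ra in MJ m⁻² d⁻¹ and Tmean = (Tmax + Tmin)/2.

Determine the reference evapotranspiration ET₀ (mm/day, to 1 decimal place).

5.4 mm/day

Tmean = (33.2 + 20.1)/2 = 26.65 °C
0.408 Ra = 0.408 × 35.7 = 14.5656 mm/d equivalent
ET₀ = 0.0023 × 14.5656 × (26.65 + 17.8) × √13.1 = 0.0023 × 14.5656 × 44.45 × 3.6194 = 5.3897 mm/d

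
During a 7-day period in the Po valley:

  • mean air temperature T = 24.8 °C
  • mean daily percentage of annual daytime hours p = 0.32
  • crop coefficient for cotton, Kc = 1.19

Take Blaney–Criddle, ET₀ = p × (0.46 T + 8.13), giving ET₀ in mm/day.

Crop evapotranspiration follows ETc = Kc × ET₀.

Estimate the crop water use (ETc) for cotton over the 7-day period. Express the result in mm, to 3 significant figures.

ET₀ = 0.32 × (0.46 × 24.8 + 8.13) = 0.32 × 19.538 = 6.2522 mm/d
ETc = Kc × ET₀ = 1.19 × 6.2522 = 7.4401 mm/d
Over 7 days: 7.4401 × 7 = 52.081 mm

52.1 mm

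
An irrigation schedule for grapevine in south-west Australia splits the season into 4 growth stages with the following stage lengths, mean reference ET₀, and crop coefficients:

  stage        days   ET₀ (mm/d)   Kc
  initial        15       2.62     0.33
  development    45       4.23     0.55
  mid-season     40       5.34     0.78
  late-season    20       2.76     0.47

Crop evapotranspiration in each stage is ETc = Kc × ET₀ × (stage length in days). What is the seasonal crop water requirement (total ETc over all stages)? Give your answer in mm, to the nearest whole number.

310 mm

initial: 0.33 × 2.62 × 15 = 12.97 mm
development: 0.55 × 4.23 × 45 = 104.69 mm
mid-season: 0.78 × 5.34 × 40 = 166.61 mm
late-season: 0.47 × 2.76 × 20 = 25.94 mm
Seasonal total = 310.21 mm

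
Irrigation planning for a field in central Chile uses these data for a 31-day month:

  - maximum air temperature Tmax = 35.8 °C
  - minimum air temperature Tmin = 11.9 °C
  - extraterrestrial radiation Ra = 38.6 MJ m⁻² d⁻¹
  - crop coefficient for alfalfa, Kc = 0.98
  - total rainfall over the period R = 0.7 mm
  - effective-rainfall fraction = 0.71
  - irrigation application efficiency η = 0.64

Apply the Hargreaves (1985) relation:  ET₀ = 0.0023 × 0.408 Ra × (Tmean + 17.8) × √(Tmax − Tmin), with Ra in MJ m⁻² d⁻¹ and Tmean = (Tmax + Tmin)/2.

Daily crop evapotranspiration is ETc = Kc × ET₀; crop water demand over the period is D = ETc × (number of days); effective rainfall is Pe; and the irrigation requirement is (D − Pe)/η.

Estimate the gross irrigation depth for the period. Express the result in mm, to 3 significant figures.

Tmean = (35.8 + 11.9)/2 = 23.85 °C
0.408 Ra = 0.408 × 38.6 = 15.7488 mm/d equivalent
ET₀ = 0.0023 × 15.7488 × (23.85 + 17.8) × √23.9 = 0.0023 × 15.7488 × 41.65 × 4.8888 = 7.3755 mm/d
ETc = Kc × ET₀ = 0.98 × 7.3755 = 7.2280 mm/d
Crop demand D = ETc × 31 d = 7.2280 × 31 = 224.068 mm
Pe = 0.71 × 0.7 = 0.497 mm
D − Pe = 224.068 − 0.497 = 223.571 mm
Gross irrigation = 223.571 / 0.64 = 349.330 mm

349 mm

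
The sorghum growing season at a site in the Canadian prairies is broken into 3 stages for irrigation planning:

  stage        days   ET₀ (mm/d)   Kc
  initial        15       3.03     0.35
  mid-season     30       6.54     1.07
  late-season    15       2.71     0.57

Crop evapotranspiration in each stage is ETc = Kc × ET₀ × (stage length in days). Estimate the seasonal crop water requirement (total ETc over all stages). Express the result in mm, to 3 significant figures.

249 mm

initial: 0.35 × 3.03 × 15 = 15.91 mm
mid-season: 1.07 × 6.54 × 30 = 209.93 mm
late-season: 0.57 × 2.71 × 15 = 23.17 mm
Seasonal total = 249.01 mm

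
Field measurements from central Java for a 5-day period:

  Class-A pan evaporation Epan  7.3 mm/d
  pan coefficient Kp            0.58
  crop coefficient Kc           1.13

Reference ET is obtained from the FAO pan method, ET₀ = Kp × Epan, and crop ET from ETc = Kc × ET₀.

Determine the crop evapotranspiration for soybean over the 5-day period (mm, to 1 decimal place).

ET₀ = 0.58 × 7.3 = 4.2340 mm/d
ETc = Kc × ET₀ = 1.13 × 4.2340 = 4.7844 mm/d
Over 5 days: 4.7844 × 5 = 23.922 mm

23.9 mm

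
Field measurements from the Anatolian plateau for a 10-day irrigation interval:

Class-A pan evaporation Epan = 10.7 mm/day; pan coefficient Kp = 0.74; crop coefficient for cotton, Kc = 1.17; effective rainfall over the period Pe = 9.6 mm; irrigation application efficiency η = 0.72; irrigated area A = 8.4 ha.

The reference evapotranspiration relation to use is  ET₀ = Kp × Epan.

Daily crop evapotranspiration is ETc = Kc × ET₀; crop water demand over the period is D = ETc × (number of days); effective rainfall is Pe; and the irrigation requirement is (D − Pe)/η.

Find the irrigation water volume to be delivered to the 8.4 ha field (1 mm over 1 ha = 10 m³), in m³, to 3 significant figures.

ET₀ = 0.74 × 10.7 = 7.9180 mm/d
ETc = Kc × ET₀ = 1.17 × 7.9180 = 9.2641 mm/d
Crop demand D = ETc × 10 d = 9.2641 × 10 = 92.641 mm
D − Pe = 92.641 − 9.6 = 83.041 mm
Gross irrigation = 83.041 / 0.72 = 115.335 mm
Volume = 115.335 mm × 8.4 ha × 10 = 9688.1 m³

9690 m³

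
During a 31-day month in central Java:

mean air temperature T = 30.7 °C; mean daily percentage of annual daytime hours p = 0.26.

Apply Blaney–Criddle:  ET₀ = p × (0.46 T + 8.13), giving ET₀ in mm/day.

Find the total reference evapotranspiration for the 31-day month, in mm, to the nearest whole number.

ET₀ = 0.26 × (0.46 × 30.7 + 8.13) = 0.26 × 22.252 = 5.7855 mm/d
Monthly total = 5.7855 × 31 = 179.351 mm

179 mm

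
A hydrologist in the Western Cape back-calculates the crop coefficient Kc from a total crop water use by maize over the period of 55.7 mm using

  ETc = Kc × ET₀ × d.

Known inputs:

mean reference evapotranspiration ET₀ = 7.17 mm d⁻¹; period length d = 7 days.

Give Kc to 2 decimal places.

1.11

ETc = Kc × ET₀ × d  ⇒  Kc = ETc / (ET₀ × d)
Kc = 55.7 / (7.17 × 7) = 55.7 / 50.19 = 1.1098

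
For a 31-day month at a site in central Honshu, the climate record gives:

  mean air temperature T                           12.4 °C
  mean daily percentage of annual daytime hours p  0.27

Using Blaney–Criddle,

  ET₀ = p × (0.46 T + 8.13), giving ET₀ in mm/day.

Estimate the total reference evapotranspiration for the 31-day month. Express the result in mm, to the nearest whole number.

ET₀ = 0.27 × (0.46 × 12.4 + 8.13) = 0.27 × 13.834 = 3.7352 mm/d
Monthly total = 3.7352 × 31 = 115.791 mm

116 mm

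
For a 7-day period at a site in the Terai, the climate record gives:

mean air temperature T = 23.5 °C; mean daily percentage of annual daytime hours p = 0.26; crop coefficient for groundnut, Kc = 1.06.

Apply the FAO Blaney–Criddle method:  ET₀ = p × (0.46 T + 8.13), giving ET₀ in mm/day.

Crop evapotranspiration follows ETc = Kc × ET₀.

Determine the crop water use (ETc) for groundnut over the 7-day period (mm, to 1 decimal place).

36.5 mm

ET₀ = 0.26 × (0.46 × 23.5 + 8.13) = 0.26 × 18.940 = 4.9244 mm/d
ETc = Kc × ET₀ = 1.06 × 4.9244 = 5.2199 mm/d
Over 7 days: 5.2199 × 7 = 36.539 mm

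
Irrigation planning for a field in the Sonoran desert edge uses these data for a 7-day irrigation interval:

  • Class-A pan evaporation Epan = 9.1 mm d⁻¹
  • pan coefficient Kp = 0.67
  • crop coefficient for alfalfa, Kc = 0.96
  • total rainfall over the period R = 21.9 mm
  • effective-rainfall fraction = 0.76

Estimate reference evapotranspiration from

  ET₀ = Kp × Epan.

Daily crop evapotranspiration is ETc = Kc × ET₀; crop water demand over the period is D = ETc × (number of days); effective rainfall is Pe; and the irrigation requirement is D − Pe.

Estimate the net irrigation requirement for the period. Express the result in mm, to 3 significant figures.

ET₀ = 0.67 × 9.1 = 6.0970 mm/d
ETc = Kc × ET₀ = 0.96 × 6.0970 = 5.8531 mm/d
Crop demand D = ETc × 7 d = 5.8531 × 7 = 40.972 mm
Pe = 0.76 × 21.9 = 16.644 mm
D − Pe = 40.972 − 16.644 = 24.328 mm

24.3 mm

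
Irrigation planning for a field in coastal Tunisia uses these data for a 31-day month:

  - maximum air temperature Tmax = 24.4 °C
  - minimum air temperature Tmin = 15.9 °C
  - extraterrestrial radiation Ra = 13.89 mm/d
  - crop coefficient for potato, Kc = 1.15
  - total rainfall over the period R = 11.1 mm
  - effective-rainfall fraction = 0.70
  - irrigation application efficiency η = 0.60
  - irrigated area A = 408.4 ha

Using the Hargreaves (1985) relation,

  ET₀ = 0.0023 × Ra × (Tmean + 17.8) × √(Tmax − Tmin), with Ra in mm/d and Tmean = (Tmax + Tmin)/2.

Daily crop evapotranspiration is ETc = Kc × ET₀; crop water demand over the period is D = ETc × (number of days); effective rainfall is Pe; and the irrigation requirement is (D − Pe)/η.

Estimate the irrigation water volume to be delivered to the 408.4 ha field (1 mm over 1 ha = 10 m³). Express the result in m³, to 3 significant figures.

805000 m³

Tmean = (24.4 + 15.9)/2 = 20.15 °C
ET₀ = 0.0023 × 13.89 × (20.15 + 17.8) × √8.5 = 0.0023 × 13.89 × 37.95 × 2.9155 = 3.5347 mm/d
ETc = Kc × ET₀ = 1.15 × 3.5347 = 4.0649 mm/d
Crop demand D = ETc × 31 d = 4.0649 × 31 = 126.012 mm
Pe = 0.70 × 11.1 = 7.770 mm
D − Pe = 126.012 − 7.770 = 118.242 mm
Gross irrigation = 118.242 / 0.60 = 197.070 mm
Volume = 197.070 mm × 408.4 ha × 10 = 804833.9 m³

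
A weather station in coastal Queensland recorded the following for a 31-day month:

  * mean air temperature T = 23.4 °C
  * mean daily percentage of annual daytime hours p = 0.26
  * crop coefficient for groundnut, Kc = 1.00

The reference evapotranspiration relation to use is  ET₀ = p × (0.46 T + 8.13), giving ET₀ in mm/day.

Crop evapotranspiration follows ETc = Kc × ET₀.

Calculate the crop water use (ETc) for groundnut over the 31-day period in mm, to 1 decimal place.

152.3 mm

ET₀ = 0.26 × (0.46 × 23.4 + 8.13) = 0.26 × 18.894 = 4.9124 mm/d
ETc = Kc × ET₀ = 1.00 × 4.9124 = 4.9124 mm/d
Over 31 days: 4.9124 × 31 = 152.284 mm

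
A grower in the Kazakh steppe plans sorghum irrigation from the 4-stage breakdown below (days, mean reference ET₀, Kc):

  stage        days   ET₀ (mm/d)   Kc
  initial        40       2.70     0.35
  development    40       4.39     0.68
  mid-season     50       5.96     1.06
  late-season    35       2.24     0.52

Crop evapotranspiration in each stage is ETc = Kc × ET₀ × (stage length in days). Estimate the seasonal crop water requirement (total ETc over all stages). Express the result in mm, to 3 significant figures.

514 mm

initial: 0.35 × 2.70 × 40 = 37.80 mm
development: 0.68 × 4.39 × 40 = 119.41 mm
mid-season: 1.06 × 5.96 × 50 = 315.88 mm
late-season: 0.52 × 2.24 × 35 = 40.77 mm
Seasonal total = 513.86 mm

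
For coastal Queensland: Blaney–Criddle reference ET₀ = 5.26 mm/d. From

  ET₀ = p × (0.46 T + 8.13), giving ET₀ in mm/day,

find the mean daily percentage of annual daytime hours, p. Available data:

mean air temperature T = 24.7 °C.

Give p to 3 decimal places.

0.270

p = ET₀ / (0.46 T + 8.13) = 5.26 / (0.46 × 24.7 + 8.13) = 5.26 / 19.492 = 0.2699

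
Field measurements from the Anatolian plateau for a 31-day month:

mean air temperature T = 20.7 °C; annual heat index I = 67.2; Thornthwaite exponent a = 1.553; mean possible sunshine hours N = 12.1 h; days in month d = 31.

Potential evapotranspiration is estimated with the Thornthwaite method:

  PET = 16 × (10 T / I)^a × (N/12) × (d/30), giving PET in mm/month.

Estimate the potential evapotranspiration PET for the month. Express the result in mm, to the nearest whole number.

10T/I = 10 × 20.7 / 67.2 = 3.0804
(10T/I)^a = 3.0804^1.553 = 5.7386
Uncorrected PET = 16 × 5.7386 = 91.818 mm
Correction = (N/12)(d/30) = (12.1/12)(31/30) = 1.0419
PET = 91.818 × 1.0419 = 95.665 mm/month

96 mm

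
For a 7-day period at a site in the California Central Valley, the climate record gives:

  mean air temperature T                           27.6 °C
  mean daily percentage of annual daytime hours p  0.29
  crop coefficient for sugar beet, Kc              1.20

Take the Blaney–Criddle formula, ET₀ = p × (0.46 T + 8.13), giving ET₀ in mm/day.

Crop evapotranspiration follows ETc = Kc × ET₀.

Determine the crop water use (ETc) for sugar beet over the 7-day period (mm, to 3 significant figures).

ET₀ = 0.29 × (0.46 × 27.6 + 8.13) = 0.29 × 20.826 = 6.0395 mm/d
ETc = Kc × ET₀ = 1.20 × 6.0395 = 7.2474 mm/d
Over 7 days: 7.2474 × 7 = 50.732 mm

50.7 mm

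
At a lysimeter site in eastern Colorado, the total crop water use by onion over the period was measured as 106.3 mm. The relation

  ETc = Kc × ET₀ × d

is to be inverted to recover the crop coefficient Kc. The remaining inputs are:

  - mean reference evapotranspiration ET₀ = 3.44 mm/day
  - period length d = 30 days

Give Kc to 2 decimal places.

ETc = Kc × ET₀ × d  ⇒  Kc = ETc / (ET₀ × d)
Kc = 106.3 / (3.44 × 30) = 106.3 / 103.20 = 1.0300

1.03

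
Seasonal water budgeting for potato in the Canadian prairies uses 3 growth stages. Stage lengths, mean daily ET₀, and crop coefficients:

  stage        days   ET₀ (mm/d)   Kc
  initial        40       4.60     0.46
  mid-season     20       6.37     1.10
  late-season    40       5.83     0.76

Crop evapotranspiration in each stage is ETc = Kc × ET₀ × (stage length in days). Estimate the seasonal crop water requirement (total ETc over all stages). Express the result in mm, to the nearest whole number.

402 mm

initial: 0.46 × 4.60 × 40 = 84.64 mm
mid-season: 1.10 × 6.37 × 20 = 140.14 mm
late-season: 0.76 × 5.83 × 40 = 177.23 mm
Seasonal total = 402.01 mm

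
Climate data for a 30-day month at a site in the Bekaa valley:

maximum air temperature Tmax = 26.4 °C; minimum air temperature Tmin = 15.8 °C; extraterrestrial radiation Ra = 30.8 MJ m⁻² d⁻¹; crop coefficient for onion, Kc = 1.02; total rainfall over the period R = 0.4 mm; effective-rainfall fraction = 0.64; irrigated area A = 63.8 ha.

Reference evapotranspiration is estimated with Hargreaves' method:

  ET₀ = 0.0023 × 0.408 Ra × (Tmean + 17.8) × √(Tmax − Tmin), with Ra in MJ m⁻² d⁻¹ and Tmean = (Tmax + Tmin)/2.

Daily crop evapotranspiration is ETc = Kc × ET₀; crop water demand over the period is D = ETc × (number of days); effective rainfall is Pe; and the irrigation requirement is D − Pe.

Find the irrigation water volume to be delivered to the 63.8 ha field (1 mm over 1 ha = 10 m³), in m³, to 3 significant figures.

71300 m³

Tmean = (26.4 + 15.8)/2 = 21.10 °C
0.408 Ra = 0.408 × 30.8 = 12.5664 mm/d equivalent
ET₀ = 0.0023 × 12.5664 × (21.10 + 17.8) × √10.6 = 0.0023 × 12.5664 × 38.90 × 3.2558 = 3.6605 mm/d
ETc = Kc × ET₀ = 1.02 × 3.6605 = 3.7337 mm/d
Crop demand D = ETc × 30 d = 3.7337 × 30 = 112.011 mm
Pe = 0.64 × 0.4 = 0.256 mm
D − Pe = 112.011 − 0.256 = 111.755 mm
Volume = 111.755 mm × 63.8 ha × 10 = 71299.7 m³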